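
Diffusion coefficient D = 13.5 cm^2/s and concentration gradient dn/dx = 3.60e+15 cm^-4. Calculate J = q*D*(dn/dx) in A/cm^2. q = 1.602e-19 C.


Step 1: J = q * D * (dn/dx)
Step 2: J = 1.602e-19 * 13.5 * 3.60e+15
Step 3: J = 7.79e-03 A/cm^2

7.79e-03


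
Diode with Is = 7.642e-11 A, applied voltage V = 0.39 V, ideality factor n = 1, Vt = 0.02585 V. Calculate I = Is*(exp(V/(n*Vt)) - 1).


Step 1: V/(n*Vt) = 0.39/(1*0.02585) = 15.0870
Step 2: exp(15.0870) = 3.5662e+06
Step 3: I = 7.642e-11 * (3.5662e+06 - 1) = 2.73e-04 A

2.73e-04


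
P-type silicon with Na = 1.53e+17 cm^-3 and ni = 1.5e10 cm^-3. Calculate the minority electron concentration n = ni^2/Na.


Step 1: Majority hole concentration p ≈ Na = 1.53e+17 cm^-3
Step 2: n = ni^2 / Na = (1.5e10)^2 / 1.53e+17
Step 3: n = 1.47e+03 cm^-3

1.47e+03


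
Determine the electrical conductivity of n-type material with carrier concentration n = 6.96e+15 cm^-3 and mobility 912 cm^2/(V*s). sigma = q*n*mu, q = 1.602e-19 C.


Step 1: sigma = q * n * mu
Step 2: sigma = 1.602e-19 * 6.96e+15 * 912
Step 3: sigma = 1.017e+00 S/cm

1.017e+00


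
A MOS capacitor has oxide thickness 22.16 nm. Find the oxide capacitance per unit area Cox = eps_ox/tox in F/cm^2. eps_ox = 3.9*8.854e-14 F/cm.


Step 1: eps_ox = 3.9 * 8.854e-14 = 3.45306e-13 F/cm
Step 2: tox in cm = 22.16 nm * 1e-7 = 2.2160e-06 cm
Step 3: Cox = 3.45306e-13 / 2.2160e-06 = 1.56e-07 F/cm^2

1.56e-07


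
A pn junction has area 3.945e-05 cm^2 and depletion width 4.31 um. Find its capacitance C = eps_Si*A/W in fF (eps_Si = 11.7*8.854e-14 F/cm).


Step 1: eps_Si = 11.7 * 8.854e-14 = 1.035918e-12 F/cm
Step 2: W in cm = 4.31 * 1e-4 = 4.31e-04 cm
Step 3: C = 1.035918e-12 * 3.945e-05 / 4.31e-04 = 9.481894e-14 F
Step 4: C = 94.82 fF

94.82


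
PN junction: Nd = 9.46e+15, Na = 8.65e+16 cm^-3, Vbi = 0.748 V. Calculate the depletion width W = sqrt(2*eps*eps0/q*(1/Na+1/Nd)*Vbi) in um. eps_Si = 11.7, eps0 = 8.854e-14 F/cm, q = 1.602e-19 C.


Step 1: 1/Na + 1/Nd = 1/8.65e+16 + 1/9.46e+15 = 1.17269e-16
Step 2: 2*eps*eps0/q = 2*11.7*8.854e-14/1.602e-19 = 1.293281e+07
Step 3: W^2 = 1.293281e+07 * 1.17269e-16 * 0.748 = 1.13443e-09
Step 4: W = sqrt(1.13443e-09) = 3.368e-05 cm = 0.3368 um

0.3368


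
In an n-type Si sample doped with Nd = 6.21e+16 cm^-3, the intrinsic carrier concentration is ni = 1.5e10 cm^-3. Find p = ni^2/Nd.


Step 1: Since Nd >> ni, n ≈ Nd = 6.21e+16 cm^-3
Step 2: p = ni^2 / n = (1.5e10)^2 / 6.21e+16
Step 3: p = 2.25e20 / 6.21e+16 = 3.62e+03 cm^-3

3.62e+03


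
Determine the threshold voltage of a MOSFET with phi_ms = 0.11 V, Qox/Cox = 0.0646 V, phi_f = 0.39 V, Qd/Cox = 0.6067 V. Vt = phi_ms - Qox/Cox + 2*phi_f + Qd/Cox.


Step 1: Vt = phi_ms - Qox/Cox + 2*phi_f + Qd/Cox
Step 2: Vt = 0.11 - 0.0646 + 2*0.39 + 0.6067
Step 3: Vt = 0.11 - 0.0646 + 0.78 + 0.6067
Step 4: Vt = 1.4321 V

1.4321


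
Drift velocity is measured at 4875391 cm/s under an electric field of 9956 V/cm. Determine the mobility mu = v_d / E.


Step 1: mu = v_d / E
Step 2: mu = 4875391 / 9956
Step 3: mu = 489.69 cm^2/(V*s)

489.69


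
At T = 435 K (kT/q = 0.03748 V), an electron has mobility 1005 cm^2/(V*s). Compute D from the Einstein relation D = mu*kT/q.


Step 1: D = mu * (kT/q)
Step 2: D = 1005 * 0.03748
Step 3: D = 37.67 cm^2/s

37.67


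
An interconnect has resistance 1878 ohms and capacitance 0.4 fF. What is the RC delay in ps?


Step 1: tau = R * C
Step 2: tau = 1878 * 0.4 fF = 1878 * 4.0e-16 F
Step 3: tau = 7.512e-13 s = 0.7512 ps

0.7512


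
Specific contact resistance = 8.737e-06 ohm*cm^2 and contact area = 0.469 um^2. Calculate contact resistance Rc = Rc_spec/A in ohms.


Step 1: Convert area to cm^2: 0.469 um^2 = 4.6900e-09 cm^2
Step 2: Rc = Rc_spec / A = 8.737e-06 / 4.6900e-09
Step 3: Rc = 1.86e+03 ohms

1.86e+03


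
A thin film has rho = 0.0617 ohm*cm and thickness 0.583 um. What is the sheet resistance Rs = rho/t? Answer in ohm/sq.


Step 1: Convert thickness to cm: t = 0.583 um = 5.8300e-05 cm
Step 2: Rs = rho / t = 0.0617 / 5.8300e-05
Step 3: Rs = 1058.3 ohm/sq

1058.3


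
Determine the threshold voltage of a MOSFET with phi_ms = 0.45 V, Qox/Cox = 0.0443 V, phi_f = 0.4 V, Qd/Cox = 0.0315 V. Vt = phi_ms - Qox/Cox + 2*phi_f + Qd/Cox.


Step 1: Vt = phi_ms - Qox/Cox + 2*phi_f + Qd/Cox
Step 2: Vt = 0.45 - 0.0443 + 2*0.4 + 0.0315
Step 3: Vt = 0.45 - 0.0443 + 0.8 + 0.0315
Step 4: Vt = 1.2372 V

1.2372


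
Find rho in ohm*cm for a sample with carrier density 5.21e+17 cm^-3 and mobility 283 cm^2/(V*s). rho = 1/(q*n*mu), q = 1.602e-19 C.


Step 1: sigma = q * n * mu = 1.602e-19 * 5.21e+17 * 283 = 2.36204e+01 S/cm
Step 2: rho = 1 / sigma = 1 / 2.36204e+01 = 0.04234 ohm*cm

0.04234


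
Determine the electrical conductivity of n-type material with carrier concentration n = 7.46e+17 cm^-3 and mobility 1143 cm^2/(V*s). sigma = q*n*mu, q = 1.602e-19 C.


Step 1: sigma = q * n * mu
Step 2: sigma = 1.602e-19 * 7.46e+17 * 1143
Step 3: sigma = 1.366e+02 S/cm

1.366e+02


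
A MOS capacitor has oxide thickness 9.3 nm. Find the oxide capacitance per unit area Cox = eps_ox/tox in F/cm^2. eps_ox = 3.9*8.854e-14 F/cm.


Step 1: eps_ox = 3.9 * 8.854e-14 = 3.45306e-13 F/cm
Step 2: tox in cm = 9.3 nm * 1e-7 = 9.3000e-07 cm
Step 3: Cox = 3.45306e-13 / 9.3000e-07 = 3.71e-07 F/cm^2

3.71e-07


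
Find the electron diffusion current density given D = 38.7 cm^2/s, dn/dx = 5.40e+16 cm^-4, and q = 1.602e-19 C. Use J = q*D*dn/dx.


Step 1: J = q * D * (dn/dx)
Step 2: J = 1.602e-19 * 38.7 * 5.40e+16
Step 3: J = 3.35e-01 A/cm^2

3.35e-01


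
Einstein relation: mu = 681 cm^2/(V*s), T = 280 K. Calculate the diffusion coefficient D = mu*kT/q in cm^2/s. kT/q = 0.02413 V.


Step 1: D = mu * (kT/q)
Step 2: D = 681 * 0.02413
Step 3: D = 16.43 cm^2/s

16.43


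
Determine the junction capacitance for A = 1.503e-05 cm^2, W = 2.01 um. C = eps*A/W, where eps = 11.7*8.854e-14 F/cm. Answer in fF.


Step 1: eps_Si = 11.7 * 8.854e-14 = 1.035918e-12 F/cm
Step 2: W in cm = 2.01 * 1e-4 = 2.01e-04 cm
Step 3: C = 1.035918e-12 * 1.503e-05 / 2.01e-04 = 7.746193e-14 F
Step 4: C = 77.46 fF

77.46


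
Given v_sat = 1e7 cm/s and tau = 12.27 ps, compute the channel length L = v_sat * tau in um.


Step 1: tau in seconds = 12.27 ps * 1e-12 = 1.2270e-11 s
Step 2: L = v_sat * tau = 1e7 * 1.2270e-11 = 1.2270e-04 cm
Step 3: L in um = 1.2270e-04 * 1e4 = 1.227 um

1.227


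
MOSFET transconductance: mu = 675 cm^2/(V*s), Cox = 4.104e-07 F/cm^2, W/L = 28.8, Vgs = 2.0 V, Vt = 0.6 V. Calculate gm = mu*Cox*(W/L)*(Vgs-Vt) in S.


Step 1: Vov = Vgs - Vt = 2.0 - 0.6 = 1.4 V
Step 2: gm = mu * Cox * (W/L) * Vov
Step 3: gm = 675 * 4.104e-07 * 28.8 * 1.4 = 1.12e-02 S

1.12e-02


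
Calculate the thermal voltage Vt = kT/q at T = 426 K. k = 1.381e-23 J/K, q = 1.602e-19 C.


Step 1: kT = 1.381e-23 * 426 = 5.88306e-21 J
Step 2: Vt = kT/q = 5.88306e-21 / 1.602e-19
Step 3: Vt = 0.03672 V

0.03672


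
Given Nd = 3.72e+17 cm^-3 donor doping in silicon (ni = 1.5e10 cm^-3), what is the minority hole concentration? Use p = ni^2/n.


Step 1: Since Nd >> ni, n ≈ Nd = 3.72e+17 cm^-3
Step 2: p = ni^2 / n = (1.5e10)^2 / 3.72e+17
Step 3: p = 2.25e20 / 3.72e+17 = 6.05e+02 cm^-3

6.05e+02


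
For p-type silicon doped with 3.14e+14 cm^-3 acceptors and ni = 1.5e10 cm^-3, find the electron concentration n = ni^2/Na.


Step 1: Majority hole concentration p ≈ Na = 3.14e+14 cm^-3
Step 2: n = ni^2 / Na = (1.5e10)^2 / 3.14e+14
Step 3: n = 7.17e+05 cm^-3

7.17e+05


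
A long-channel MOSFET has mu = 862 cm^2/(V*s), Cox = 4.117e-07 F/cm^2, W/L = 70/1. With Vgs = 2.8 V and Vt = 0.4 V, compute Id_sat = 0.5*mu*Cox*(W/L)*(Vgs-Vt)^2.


Step 1: Overdrive voltage Vov = Vgs - Vt = 2.8 - 0.4 = 2.4 V
Step 2: W/L = 70/1 = 70
Step 3: Id = 0.5 * 862 * 4.117e-07 * 70 * 2.4^2
Step 4: Id = 7.15e-02 A

7.15e-02


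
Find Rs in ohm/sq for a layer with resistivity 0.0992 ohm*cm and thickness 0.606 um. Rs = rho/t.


Step 1: Convert thickness to cm: t = 0.606 um = 6.0600e-05 cm
Step 2: Rs = rho / t = 0.0992 / 6.0600e-05
Step 3: Rs = 1637.0 ohm/sq

1637.0


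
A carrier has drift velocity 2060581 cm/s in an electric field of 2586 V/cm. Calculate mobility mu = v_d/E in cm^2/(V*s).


Step 1: mu = v_d / E
Step 2: mu = 2060581 / 2586
Step 3: mu = 796.82 cm^2/(V*s)

796.82


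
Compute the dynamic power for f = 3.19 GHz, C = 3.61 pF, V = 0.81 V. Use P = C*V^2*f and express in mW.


Step 1: V^2 = 0.81^2 = 0.6561 V^2
Step 2: P = C*V^2*f = 3.61e-12 F * 0.6561 * 3.19e9 Hz
Step 3: P = 7.55558199e-03 W
Step 4: P = 7.556 mW

7.556


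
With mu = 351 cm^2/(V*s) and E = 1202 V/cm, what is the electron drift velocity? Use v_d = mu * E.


Step 1: v_d = mu * E
Step 2: v_d = 351 * 1202 = 421902
Step 3: v_d = 4.22e+05 cm/s

4.22e+05


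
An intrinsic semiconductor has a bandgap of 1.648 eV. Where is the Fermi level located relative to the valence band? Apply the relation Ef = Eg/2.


Step 1: For an intrinsic semiconductor, the Fermi level sits at midgap.
Step 2: Ef = Eg / 2 = 1.648 / 2 = 0.824 eV

0.824


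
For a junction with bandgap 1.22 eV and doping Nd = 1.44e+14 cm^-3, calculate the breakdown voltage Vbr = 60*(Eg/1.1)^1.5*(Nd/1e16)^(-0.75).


Step 1: Eg/1.1 = 1.22/1.1 = 1.109091
Step 2: (Eg/1.1)^1.5 = 1.109091^1.5 = 1.168021
Step 3: (Nd/1e16)^(-0.75) = (0.0144)^(-0.75) = 24.056261
Step 4: Vbr = 60 * 1.168021 * 24.056261 = 1685.9 V

1685.9


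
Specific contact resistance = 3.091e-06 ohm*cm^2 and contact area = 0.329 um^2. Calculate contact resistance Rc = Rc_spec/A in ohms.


Step 1: Convert area to cm^2: 0.329 um^2 = 3.2900e-09 cm^2
Step 2: Rc = Rc_spec / A = 3.091e-06 / 3.2900e-09
Step 3: Rc = 9.40e+02 ohms

9.40e+02


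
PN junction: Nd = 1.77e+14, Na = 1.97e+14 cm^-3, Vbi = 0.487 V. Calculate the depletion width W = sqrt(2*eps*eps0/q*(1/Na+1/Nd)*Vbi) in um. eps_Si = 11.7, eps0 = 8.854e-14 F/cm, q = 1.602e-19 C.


Step 1: 1/Na + 1/Nd = 1/1.97e+14 + 1/1.77e+14 = 1.07259e-14
Step 2: 2*eps*eps0/q = 2*11.7*8.854e-14/1.602e-19 = 1.293281e+07
Step 3: W^2 = 1.293281e+07 * 1.07259e-14 * 0.487 = 6.75547e-08
Step 4: W = sqrt(6.75547e-08) = 2.599e-04 cm = 2.599 um

2.599


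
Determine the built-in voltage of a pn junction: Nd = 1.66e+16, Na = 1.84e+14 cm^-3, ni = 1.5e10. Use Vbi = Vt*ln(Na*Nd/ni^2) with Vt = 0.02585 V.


Step 1: Compute Na*Nd/ni^2 = 1.84e+14 * 1.66e+16 / (1.5e10)^2 = 1.3575e+10
Step 2: ln(1.3575e+10) = 23.3315
Step 3: Vbi = 0.02585 * 23.3315 = 0.603 V

0.603


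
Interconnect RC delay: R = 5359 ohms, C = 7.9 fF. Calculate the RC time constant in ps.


Step 1: tau = R * C
Step 2: tau = 5359 * 7.9 fF = 5359 * 7.9e-15 F
Step 3: tau = 4.23361e-11 s = 42.3361 ps

42.3361


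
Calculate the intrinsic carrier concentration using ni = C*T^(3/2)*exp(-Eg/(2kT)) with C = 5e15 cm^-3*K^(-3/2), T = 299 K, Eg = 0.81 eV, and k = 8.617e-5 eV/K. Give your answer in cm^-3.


Step 1: Compute kT = 8.617e-5 * 299 = 0.02576483 eV
Step 2: Exponent = -Eg/(2kT) = -0.81/(2*0.02576483) = -15.71910
Step 3: T^(3/2) = 299^1.5 = 5170.19
Step 4: ni = 5e15 * 5170.19 * exp(-15.71910) = 3.85e+12 cm^-3

3.85e+12


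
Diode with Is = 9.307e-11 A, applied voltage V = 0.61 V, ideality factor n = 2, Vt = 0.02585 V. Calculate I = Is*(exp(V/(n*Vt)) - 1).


Step 1: V/(n*Vt) = 0.61/(2*0.02585) = 11.7988
Step 2: exp(11.7988) = 1.3309e+05
Step 3: I = 9.307e-11 * (1.3309e+05 - 1) = 1.24e-05 A

1.24e-05


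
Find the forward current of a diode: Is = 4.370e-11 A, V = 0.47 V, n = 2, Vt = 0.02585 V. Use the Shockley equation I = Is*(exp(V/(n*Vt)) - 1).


Step 1: V/(n*Vt) = 0.47/(2*0.02585) = 9.0909
Step 2: exp(9.0909) = 8.8742e+03
Step 3: I = 4.370e-11 * (8.8742e+03 - 1) = 3.88e-07 A

3.88e-07


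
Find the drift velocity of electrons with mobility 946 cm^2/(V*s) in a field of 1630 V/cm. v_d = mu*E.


Step 1: v_d = mu * E
Step 2: v_d = 946 * 1630 = 1541980
Step 3: v_d = 1.54e+06 cm/s

1.54e+06


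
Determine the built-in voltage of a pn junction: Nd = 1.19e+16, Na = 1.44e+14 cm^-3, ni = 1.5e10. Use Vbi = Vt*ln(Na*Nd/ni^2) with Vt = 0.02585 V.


Step 1: Compute Na*Nd/ni^2 = 1.44e+14 * 1.19e+16 / (1.5e10)^2 = 7.6160e+09
Step 2: ln(7.6160e+09) = 22.7535
Step 3: Vbi = 0.02585 * 22.7535 = 0.588 V

0.588


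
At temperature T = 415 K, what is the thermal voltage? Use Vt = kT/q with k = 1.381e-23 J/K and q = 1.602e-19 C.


Step 1: kT = 1.381e-23 * 415 = 5.73115e-21 J
Step 2: Vt = kT/q = 5.73115e-21 / 1.602e-19
Step 3: Vt = 0.03577 V

0.03577


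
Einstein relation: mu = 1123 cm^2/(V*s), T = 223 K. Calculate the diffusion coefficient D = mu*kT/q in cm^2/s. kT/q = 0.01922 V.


Step 1: D = mu * (kT/q)
Step 2: D = 1123 * 0.01922
Step 3: D = 21.58 cm^2/s

21.58


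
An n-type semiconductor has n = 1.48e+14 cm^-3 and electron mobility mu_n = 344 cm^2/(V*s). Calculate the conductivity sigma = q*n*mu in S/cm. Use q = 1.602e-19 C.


Step 1: sigma = q * n * mu
Step 2: sigma = 1.602e-19 * 1.48e+14 * 344
Step 3: sigma = 8.156e-03 S/cm

8.156e-03


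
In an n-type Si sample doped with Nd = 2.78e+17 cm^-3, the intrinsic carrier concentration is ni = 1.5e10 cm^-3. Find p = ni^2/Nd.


Step 1: Since Nd >> ni, n ≈ Nd = 2.78e+17 cm^-3
Step 2: p = ni^2 / n = (1.5e10)^2 / 2.78e+17
Step 3: p = 2.25e20 / 2.78e+17 = 8.09e+02 cm^-3

8.09e+02


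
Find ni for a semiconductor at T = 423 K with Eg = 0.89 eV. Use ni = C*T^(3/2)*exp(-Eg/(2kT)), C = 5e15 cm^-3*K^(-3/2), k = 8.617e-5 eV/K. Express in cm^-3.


Step 1: Compute kT = 8.617e-5 * 423 = 0.03644991 eV
Step 2: Exponent = -Eg/(2kT) = -0.89/(2*0.03644991) = -12.20853
Step 3: T^(3/2) = 423^1.5 = 8699.83
Step 4: ni = 5e15 * 8699.83 * exp(-12.20853) = 2.17e+14 cm^-3

2.17e+14


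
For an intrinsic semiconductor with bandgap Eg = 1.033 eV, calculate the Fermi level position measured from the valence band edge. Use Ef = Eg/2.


Step 1: For an intrinsic semiconductor, the Fermi level sits at midgap.
Step 2: Ef = Eg / 2 = 1.033 / 2 = 0.5165 eV

0.5165


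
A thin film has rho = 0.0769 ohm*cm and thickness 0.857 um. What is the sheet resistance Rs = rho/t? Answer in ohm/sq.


Step 1: Convert thickness to cm: t = 0.857 um = 8.5700e-05 cm
Step 2: Rs = rho / t = 0.0769 / 8.5700e-05
Step 3: Rs = 897.3 ohm/sq

897.3


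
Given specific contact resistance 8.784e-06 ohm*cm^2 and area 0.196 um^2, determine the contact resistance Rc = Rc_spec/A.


Step 1: Convert area to cm^2: 0.196 um^2 = 1.9600e-09 cm^2
Step 2: Rc = Rc_spec / A = 8.784e-06 / 1.9600e-09
Step 3: Rc = 4.48e+03 ohms

4.48e+03


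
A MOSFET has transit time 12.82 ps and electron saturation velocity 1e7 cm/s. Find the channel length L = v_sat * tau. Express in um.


Step 1: tau in seconds = 12.82 ps * 1e-12 = 1.2820e-11 s
Step 2: L = v_sat * tau = 1e7 * 1.2820e-11 = 1.2820e-04 cm
Step 3: L in um = 1.2820e-04 * 1e4 = 1.282 um

1.282


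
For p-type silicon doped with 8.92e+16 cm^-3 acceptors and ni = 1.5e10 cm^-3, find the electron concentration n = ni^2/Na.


Step 1: Majority hole concentration p ≈ Na = 8.92e+16 cm^-3
Step 2: n = ni^2 / Na = (1.5e10)^2 / 8.92e+16
Step 3: n = 2.52e+03 cm^-3

2.52e+03


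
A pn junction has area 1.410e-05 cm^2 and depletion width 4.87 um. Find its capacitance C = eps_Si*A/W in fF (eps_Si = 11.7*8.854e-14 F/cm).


Step 1: eps_Si = 11.7 * 8.854e-14 = 1.035918e-12 F/cm
Step 2: W in cm = 4.87 * 1e-4 = 4.87e-04 cm
Step 3: C = 1.035918e-12 * 1.410e-05 / 4.87e-04 = 2.999270e-14 F
Step 4: C = 29.99 fF

29.99


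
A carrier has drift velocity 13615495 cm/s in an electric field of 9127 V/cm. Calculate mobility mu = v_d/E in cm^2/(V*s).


Step 1: mu = v_d / E
Step 2: mu = 13615495 / 9127
Step 3: mu = 1491.78 cm^2/(V*s)

1491.78


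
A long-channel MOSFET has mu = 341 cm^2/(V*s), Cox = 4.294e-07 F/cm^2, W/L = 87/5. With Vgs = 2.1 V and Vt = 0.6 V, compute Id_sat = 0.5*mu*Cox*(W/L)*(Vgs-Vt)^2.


Step 1: Overdrive voltage Vov = Vgs - Vt = 2.1 - 0.6 = 1.5 V
Step 2: W/L = 87/5 = 17.4
Step 3: Id = 0.5 * 341 * 4.294e-07 * 17.4 * 1.5^2
Step 4: Id = 2.87e-03 A

2.87e-03


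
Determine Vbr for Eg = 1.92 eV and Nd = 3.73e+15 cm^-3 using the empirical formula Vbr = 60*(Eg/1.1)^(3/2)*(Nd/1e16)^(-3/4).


Step 1: Eg/1.1 = 1.92/1.1 = 1.745455
Step 2: (Eg/1.1)^1.5 = 1.745455^1.5 = 2.306020
Step 3: (Nd/1e16)^(-0.75) = (0.373)^(-0.75) = 2.095166
Step 4: Vbr = 60 * 2.306020 * 2.095166 = 289.9 V

289.9


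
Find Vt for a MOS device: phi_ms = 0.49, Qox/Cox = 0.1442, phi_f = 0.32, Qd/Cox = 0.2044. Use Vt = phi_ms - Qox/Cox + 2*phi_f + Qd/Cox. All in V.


Step 1: Vt = phi_ms - Qox/Cox + 2*phi_f + Qd/Cox
Step 2: Vt = 0.49 - 0.1442 + 2*0.32 + 0.2044
Step 3: Vt = 0.49 - 0.1442 + 0.64 + 0.2044
Step 4: Vt = 1.1902 V

1.1902


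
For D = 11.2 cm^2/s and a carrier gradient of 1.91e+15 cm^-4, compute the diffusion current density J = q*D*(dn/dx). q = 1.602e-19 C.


Step 1: J = q * D * (dn/dx)
Step 2: J = 1.602e-19 * 11.2 * 1.91e+15
Step 3: J = 3.43e-03 A/cm^2

3.43e-03


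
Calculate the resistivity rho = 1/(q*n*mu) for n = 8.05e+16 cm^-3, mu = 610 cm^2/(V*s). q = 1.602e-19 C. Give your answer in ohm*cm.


Step 1: sigma = q * n * mu = 1.602e-19 * 8.05e+16 * 610 = 7.86662e+00 S/cm
Step 2: rho = 1 / sigma = 1 / 7.86662e+00 = 0.1271 ohm*cm

0.1271


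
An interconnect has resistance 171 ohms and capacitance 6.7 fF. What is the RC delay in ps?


Step 1: tau = R * C
Step 2: tau = 171 * 6.7 fF = 171 * 6.7e-15 F
Step 3: tau = 1.1457e-12 s = 1.1457 ps

1.1457


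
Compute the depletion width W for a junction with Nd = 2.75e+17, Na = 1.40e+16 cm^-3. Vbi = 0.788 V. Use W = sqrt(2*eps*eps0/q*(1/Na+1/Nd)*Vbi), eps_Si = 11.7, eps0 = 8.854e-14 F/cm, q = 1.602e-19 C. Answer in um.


Step 1: 1/Na + 1/Nd = 1/1.40e+16 + 1/2.75e+17 = 7.50649e-17
Step 2: 2*eps*eps0/q = 2*11.7*8.854e-14/1.602e-19 = 1.293281e+07
Step 3: W^2 = 1.293281e+07 * 7.50649e-17 * 0.788 = 7.64990e-10
Step 4: W = sqrt(7.64990e-10) = 2.766e-05 cm = 0.2766 um

0.2766


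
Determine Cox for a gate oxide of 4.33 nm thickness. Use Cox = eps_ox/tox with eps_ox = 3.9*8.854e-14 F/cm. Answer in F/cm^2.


Step 1: eps_ox = 3.9 * 8.854e-14 = 3.45306e-13 F/cm
Step 2: tox in cm = 4.33 nm * 1e-7 = 4.3300e-07 cm
Step 3: Cox = 3.45306e-13 / 4.3300e-07 = 7.97e-07 F/cm^2

7.97e-07


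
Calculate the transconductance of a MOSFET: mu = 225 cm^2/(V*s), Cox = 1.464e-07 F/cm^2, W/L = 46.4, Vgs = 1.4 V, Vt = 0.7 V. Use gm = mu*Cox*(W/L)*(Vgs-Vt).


Step 1: Vov = Vgs - Vt = 1.4 - 0.7 = 0.7 V
Step 2: gm = mu * Cox * (W/L) * Vov
Step 3: gm = 225 * 1.464e-07 * 46.4 * 0.7 = 1.07e-03 S

1.07e-03


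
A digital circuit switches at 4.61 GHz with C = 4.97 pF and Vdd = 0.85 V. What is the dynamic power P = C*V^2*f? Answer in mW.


Step 1: V^2 = 0.85^2 = 0.7225 V^2
Step 2: P = C*V^2*f = 4.97e-12 F * 0.7225 * 4.61e9 Hz
Step 3: P = 1.655370325e-02 W
Step 4: P = 16.554 mW

16.554


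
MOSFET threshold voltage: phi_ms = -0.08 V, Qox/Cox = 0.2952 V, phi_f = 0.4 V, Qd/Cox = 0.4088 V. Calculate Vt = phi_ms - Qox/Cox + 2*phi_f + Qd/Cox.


Step 1: Vt = phi_ms - Qox/Cox + 2*phi_f + Qd/Cox
Step 2: Vt = -0.08 - 0.2952 + 2*0.4 + 0.4088
Step 3: Vt = -0.08 - 0.2952 + 0.8 + 0.4088
Step 4: Vt = 0.8336 V

0.8336


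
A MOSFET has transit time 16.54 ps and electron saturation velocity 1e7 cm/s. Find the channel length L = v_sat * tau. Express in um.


Step 1: tau in seconds = 16.54 ps * 1e-12 = 1.6540e-11 s
Step 2: L = v_sat * tau = 1e7 * 1.6540e-11 = 1.6540e-04 cm
Step 3: L in um = 1.6540e-04 * 1e4 = 1.654 um

1.654


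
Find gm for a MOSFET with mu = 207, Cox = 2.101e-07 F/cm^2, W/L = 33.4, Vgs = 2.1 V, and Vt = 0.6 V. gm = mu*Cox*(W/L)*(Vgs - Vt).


Step 1: Vov = Vgs - Vt = 2.1 - 0.6 = 1.5 V
Step 2: gm = mu * Cox * (W/L) * Vov
Step 3: gm = 207 * 2.101e-07 * 33.4 * 1.5 = 2.18e-03 S

2.18e-03


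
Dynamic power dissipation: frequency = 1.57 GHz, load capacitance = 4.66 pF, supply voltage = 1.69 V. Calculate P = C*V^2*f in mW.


Step 1: V^2 = 1.69^2 = 2.8561 V^2
Step 2: P = C*V^2*f = 4.66e-12 F * 2.8561 * 1.57e9 Hz
Step 3: P = 2.089579882e-02 W
Step 4: P = 20.896 mW

20.896


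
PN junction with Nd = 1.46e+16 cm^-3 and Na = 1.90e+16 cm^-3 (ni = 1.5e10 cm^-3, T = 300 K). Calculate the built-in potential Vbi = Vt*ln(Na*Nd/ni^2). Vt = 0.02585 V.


Step 1: Compute Na*Nd/ni^2 = 1.90e+16 * 1.46e+16 / (1.5e10)^2 = 1.2329e+12
Step 2: ln(1.2329e+12) = 27.8404
Step 3: Vbi = 0.02585 * 27.8404 = 0.72 V

0.72


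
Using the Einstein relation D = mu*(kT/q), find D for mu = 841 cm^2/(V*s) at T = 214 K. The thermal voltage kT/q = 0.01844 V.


Step 1: D = mu * (kT/q)
Step 2: D = 841 * 0.01844
Step 3: D = 15.51 cm^2/s

15.51


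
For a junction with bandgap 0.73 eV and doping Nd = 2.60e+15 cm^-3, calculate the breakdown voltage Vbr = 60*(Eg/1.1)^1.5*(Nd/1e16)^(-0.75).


Step 1: Eg/1.1 = 0.73/1.1 = 0.663636
Step 2: (Eg/1.1)^1.5 = 0.663636^1.5 = 0.540623
Step 3: (Nd/1e16)^(-0.75) = (0.26)^(-0.75) = 2.746439
Step 4: Vbr = 60 * 0.540623 * 2.746439 = 89.1 V

89.1


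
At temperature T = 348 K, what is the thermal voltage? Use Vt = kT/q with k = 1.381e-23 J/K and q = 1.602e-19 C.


Step 1: kT = 1.381e-23 * 348 = 4.80588e-21 J
Step 2: Vt = kT/q = 4.80588e-21 / 1.602e-19
Step 3: Vt = 0.03 V

0.03


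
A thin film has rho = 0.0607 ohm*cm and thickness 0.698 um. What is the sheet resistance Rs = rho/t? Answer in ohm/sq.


Step 1: Convert thickness to cm: t = 0.698 um = 6.9800e-05 cm
Step 2: Rs = rho / t = 0.0607 / 6.9800e-05
Step 3: Rs = 869.6 ohm/sq

869.6


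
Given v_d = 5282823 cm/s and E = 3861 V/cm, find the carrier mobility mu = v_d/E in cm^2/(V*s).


Step 1: mu = v_d / E
Step 2: mu = 5282823 / 3861
Step 3: mu = 1368.25 cm^2/(V*s)

1368.25


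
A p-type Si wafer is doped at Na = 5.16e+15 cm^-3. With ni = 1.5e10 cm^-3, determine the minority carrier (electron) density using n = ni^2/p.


Step 1: Majority hole concentration p ≈ Na = 5.16e+15 cm^-3
Step 2: n = ni^2 / Na = (1.5e10)^2 / 5.16e+15
Step 3: n = 4.36e+04 cm^-3

4.36e+04


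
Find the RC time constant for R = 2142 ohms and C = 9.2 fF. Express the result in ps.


Step 1: tau = R * C
Step 2: tau = 2142 * 9.2 fF = 2142 * 9.2e-15 F
Step 3: tau = 1.97064e-11 s = 19.7064 ps

19.7064


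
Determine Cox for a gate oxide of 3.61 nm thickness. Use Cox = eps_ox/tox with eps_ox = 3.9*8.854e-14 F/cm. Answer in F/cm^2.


Step 1: eps_ox = 3.9 * 8.854e-14 = 3.45306e-13 F/cm
Step 2: tox in cm = 3.61 nm * 1e-7 = 3.6100e-07 cm
Step 3: Cox = 3.45306e-13 / 3.6100e-07 = 9.57e-07 F/cm^2

9.57e-07


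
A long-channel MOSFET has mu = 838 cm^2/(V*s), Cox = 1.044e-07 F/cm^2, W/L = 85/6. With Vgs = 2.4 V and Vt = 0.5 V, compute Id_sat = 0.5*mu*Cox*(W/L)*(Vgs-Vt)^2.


Step 1: Overdrive voltage Vov = Vgs - Vt = 2.4 - 0.5 = 1.9 V
Step 2: W/L = 85/6 = 14.1667
Step 3: Id = 0.5 * 838 * 1.044e-07 * 14.1667 * 1.9^2
Step 4: Id = 2.24e-03 A

2.24e-03


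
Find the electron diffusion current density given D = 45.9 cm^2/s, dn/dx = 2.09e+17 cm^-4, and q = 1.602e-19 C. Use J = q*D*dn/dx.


Step 1: J = q * D * (dn/dx)
Step 2: J = 1.602e-19 * 45.9 * 2.09e+17
Step 3: J = 1.54e+00 A/cm^2

1.54e+00


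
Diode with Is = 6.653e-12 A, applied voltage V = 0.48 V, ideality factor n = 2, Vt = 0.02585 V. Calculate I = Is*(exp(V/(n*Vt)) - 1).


Step 1: V/(n*Vt) = 0.48/(2*0.02585) = 9.2843
Step 2: exp(9.2843) = 1.0768e+04
Step 3: I = 6.653e-12 * (1.0768e+04 - 1) = 7.16e-08 A

7.16e-08


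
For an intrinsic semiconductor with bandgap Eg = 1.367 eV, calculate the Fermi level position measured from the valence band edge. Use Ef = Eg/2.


Step 1: For an intrinsic semiconductor, the Fermi level sits at midgap.
Step 2: Ef = Eg / 2 = 1.367 / 2 = 0.6835 eV

0.6835


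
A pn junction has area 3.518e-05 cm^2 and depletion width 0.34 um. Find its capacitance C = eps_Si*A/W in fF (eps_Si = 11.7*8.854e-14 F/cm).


Step 1: eps_Si = 11.7 * 8.854e-14 = 1.035918e-12 F/cm
Step 2: W in cm = 0.34 * 1e-4 = 3.40e-05 cm
Step 3: C = 1.035918e-12 * 3.518e-05 / 3.40e-05 = 1.071870e-12 F
Step 4: C = 1071.87 fF

1071.87


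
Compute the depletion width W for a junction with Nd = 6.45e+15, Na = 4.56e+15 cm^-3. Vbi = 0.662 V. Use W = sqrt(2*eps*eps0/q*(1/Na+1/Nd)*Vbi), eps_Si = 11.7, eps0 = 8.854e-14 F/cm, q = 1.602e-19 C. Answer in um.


Step 1: 1/Na + 1/Nd = 1/4.56e+15 + 1/6.45e+15 = 3.74337e-16
Step 2: 2*eps*eps0/q = 2*11.7*8.854e-14/1.602e-19 = 1.293281e+07
Step 3: W^2 = 1.293281e+07 * 3.74337e-16 * 0.662 = 3.20489e-09
Step 4: W = sqrt(3.20489e-09) = 5.661e-05 cm = 0.5661 um

0.5661


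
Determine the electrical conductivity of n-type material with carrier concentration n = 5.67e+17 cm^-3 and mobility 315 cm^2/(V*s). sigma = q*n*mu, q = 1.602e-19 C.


Step 1: sigma = q * n * mu
Step 2: sigma = 1.602e-19 * 5.67e+17 * 315
Step 3: sigma = 2.861e+01 S/cm

2.861e+01


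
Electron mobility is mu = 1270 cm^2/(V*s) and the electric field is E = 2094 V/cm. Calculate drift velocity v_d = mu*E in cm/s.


Step 1: v_d = mu * E
Step 2: v_d = 1270 * 2094 = 2659380
Step 3: v_d = 2.66e+06 cm/s

2.66e+06


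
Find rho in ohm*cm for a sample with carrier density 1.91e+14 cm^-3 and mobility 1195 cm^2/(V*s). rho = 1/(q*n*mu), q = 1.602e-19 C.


Step 1: sigma = q * n * mu = 1.602e-19 * 1.91e+14 * 1195 = 3.65648e-02 S/cm
Step 2: rho = 1 / sigma = 1 / 3.65648e-02 = 27.35 ohm*cm

27.35


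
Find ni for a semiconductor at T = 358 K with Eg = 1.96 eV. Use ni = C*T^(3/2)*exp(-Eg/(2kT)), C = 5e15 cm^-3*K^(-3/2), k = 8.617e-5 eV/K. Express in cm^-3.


Step 1: Compute kT = 8.617e-5 * 358 = 0.03084886 eV
Step 2: Exponent = -Eg/(2kT) = -1.96/(2*0.03084886) = -31.76779
Step 3: T^(3/2) = 358^1.5 = 6773.68
Step 4: ni = 5e15 * 6773.68 * exp(-31.76779) = 5.41e+05 cm^-3

5.41e+05


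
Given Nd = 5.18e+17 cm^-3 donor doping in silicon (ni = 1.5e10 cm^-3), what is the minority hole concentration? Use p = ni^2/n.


Step 1: Since Nd >> ni, n ≈ Nd = 5.18e+17 cm^-3
Step 2: p = ni^2 / n = (1.5e10)^2 / 5.18e+17
Step 3: p = 2.25e20 / 5.18e+17 = 4.34e+02 cm^-3

4.34e+02


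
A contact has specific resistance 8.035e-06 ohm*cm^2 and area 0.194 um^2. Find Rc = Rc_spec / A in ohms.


Step 1: Convert area to cm^2: 0.194 um^2 = 1.9400e-09 cm^2
Step 2: Rc = Rc_spec / A = 8.035e-06 / 1.9400e-09
Step 3: Rc = 4.14e+03 ohms

4.14e+03


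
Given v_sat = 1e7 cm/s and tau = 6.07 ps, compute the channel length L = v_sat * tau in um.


Step 1: tau in seconds = 6.07 ps * 1e-12 = 6.0700e-12 s
Step 2: L = v_sat * tau = 1e7 * 6.0700e-12 = 6.0700e-05 cm
Step 3: L in um = 6.0700e-05 * 1e4 = 0.607 um

0.607


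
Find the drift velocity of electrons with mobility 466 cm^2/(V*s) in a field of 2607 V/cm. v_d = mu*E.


Step 1: v_d = mu * E
Step 2: v_d = 466 * 2607 = 1214862
Step 3: v_d = 1.21e+06 cm/s

1.21e+06


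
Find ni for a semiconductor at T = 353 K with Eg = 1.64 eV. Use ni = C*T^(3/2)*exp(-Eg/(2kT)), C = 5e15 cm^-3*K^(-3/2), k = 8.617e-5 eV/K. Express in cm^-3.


Step 1: Compute kT = 8.617e-5 * 353 = 0.03041801 eV
Step 2: Exponent = -Eg/(2kT) = -1.64/(2*0.03041801) = -26.95771
Step 3: T^(3/2) = 353^1.5 = 6632.27
Step 4: ni = 5e15 * 6632.27 * exp(-26.95771) = 6.50e+07 cm^-3

6.50e+07


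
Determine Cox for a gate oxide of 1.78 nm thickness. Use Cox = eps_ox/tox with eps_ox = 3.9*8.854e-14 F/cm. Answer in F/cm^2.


Step 1: eps_ox = 3.9 * 8.854e-14 = 3.45306e-13 F/cm
Step 2: tox in cm = 1.78 nm * 1e-7 = 1.7800e-07 cm
Step 3: Cox = 3.45306e-13 / 1.7800e-07 = 1.94e-06 F/cm^2

1.94e-06


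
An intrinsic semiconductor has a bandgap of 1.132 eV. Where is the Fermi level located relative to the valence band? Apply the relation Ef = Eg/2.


Step 1: For an intrinsic semiconductor, the Fermi level sits at midgap.
Step 2: Ef = Eg / 2 = 1.132 / 2 = 0.566 eV

0.566


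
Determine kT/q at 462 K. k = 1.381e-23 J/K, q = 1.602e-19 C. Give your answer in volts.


Step 1: kT = 1.381e-23 * 462 = 6.38022e-21 J
Step 2: Vt = kT/q = 6.38022e-21 / 1.602e-19
Step 3: Vt = 0.03983 V

0.03983


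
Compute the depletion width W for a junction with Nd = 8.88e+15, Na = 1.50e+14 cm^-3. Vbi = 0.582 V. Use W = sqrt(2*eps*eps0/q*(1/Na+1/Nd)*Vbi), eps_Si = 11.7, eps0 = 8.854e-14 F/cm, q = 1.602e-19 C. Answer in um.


Step 1: 1/Na + 1/Nd = 1/1.50e+14 + 1/8.88e+15 = 6.77928e-15
Step 2: 2*eps*eps0/q = 2*11.7*8.854e-14/1.602e-19 = 1.293281e+07
Step 3: W^2 = 1.293281e+07 * 6.77928e-15 * 0.582 = 5.10269e-08
Step 4: W = sqrt(5.10269e-08) = 2.259e-04 cm = 2.259 um

2.259


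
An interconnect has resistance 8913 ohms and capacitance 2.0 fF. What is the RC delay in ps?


Step 1: tau = R * C
Step 2: tau = 8913 * 2.0 fF = 8913 * 2.0e-15 F
Step 3: tau = 1.7826e-11 s = 17.826 ps

17.826


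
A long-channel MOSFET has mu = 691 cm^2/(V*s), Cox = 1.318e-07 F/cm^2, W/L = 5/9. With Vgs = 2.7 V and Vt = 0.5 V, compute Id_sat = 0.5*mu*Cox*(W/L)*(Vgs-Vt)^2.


Step 1: Overdrive voltage Vov = Vgs - Vt = 2.7 - 0.5 = 2.2 V
Step 2: W/L = 5/9 = 0.555556
Step 3: Id = 0.5 * 691 * 1.318e-07 * 0.555556 * 2.2^2
Step 4: Id = 1.22e-04 A

1.22e-04


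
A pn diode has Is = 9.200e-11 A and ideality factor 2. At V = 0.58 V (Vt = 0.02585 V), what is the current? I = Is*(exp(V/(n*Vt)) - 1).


Step 1: V/(n*Vt) = 0.58/(2*0.02585) = 11.2186
Step 2: exp(11.2186) = 7.4503e+04
Step 3: I = 9.200e-11 * (7.4503e+04 - 1) = 6.85e-06 A

6.85e-06


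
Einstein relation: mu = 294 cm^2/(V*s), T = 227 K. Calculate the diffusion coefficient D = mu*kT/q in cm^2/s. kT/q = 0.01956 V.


Step 1: D = mu * (kT/q)
Step 2: D = 294 * 0.01956
Step 3: D = 5.75 cm^2/s

5.75


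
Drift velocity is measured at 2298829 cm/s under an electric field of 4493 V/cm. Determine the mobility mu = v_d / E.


Step 1: mu = v_d / E
Step 2: mu = 2298829 / 4493
Step 3: mu = 511.65 cm^2/(V*s)

511.65


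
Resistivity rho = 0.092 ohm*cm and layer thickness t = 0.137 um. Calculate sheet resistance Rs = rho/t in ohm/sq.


Step 1: Convert thickness to cm: t = 0.137 um = 1.3700e-05 cm
Step 2: Rs = rho / t = 0.092 / 1.3700e-05
Step 3: Rs = 6715.3 ohm/sq

6715.3


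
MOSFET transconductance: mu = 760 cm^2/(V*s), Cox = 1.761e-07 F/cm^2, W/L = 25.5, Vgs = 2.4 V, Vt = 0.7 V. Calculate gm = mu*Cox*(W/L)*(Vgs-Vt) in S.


Step 1: Vov = Vgs - Vt = 2.4 - 0.7 = 1.7 V
Step 2: gm = mu * Cox * (W/L) * Vov
Step 3: gm = 760 * 1.761e-07 * 25.5 * 1.7 = 5.80e-03 S

5.80e-03


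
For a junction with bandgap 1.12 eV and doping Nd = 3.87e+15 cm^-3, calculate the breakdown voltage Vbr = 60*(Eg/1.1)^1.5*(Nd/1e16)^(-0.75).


Step 1: Eg/1.1 = 1.12/1.1 = 1.018182
Step 2: (Eg/1.1)^1.5 = 1.018182^1.5 = 1.027397
Step 3: (Nd/1e16)^(-0.75) = (0.387)^(-0.75) = 2.038059
Step 4: Vbr = 60 * 1.027397 * 2.038059 = 125.6 V

125.6


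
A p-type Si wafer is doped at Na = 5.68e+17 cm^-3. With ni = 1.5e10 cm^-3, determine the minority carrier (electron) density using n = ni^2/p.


Step 1: Majority hole concentration p ≈ Na = 5.68e+17 cm^-3
Step 2: n = ni^2 / Na = (1.5e10)^2 / 5.68e+17
Step 3: n = 3.96e+02 cm^-3

3.96e+02


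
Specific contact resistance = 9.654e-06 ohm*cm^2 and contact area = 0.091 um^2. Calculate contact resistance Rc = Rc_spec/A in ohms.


Step 1: Convert area to cm^2: 0.091 um^2 = 9.1000e-10 cm^2
Step 2: Rc = Rc_spec / A = 9.654e-06 / 9.1000e-10
Step 3: Rc = 1.06e+04 ohms

1.06e+04


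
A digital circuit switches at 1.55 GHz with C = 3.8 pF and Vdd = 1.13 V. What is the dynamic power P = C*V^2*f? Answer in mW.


Step 1: V^2 = 1.13^2 = 1.2769 V^2
Step 2: P = C*V^2*f = 3.8e-12 F * 1.2769 * 1.55e9 Hz
Step 3: P = 7.520941e-03 W
Step 4: P = 7.521 mW

7.521


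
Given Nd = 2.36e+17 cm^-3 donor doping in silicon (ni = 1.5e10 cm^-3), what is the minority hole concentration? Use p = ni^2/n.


Step 1: Since Nd >> ni, n ≈ Nd = 2.36e+17 cm^-3
Step 2: p = ni^2 / n = (1.5e10)^2 / 2.36e+17
Step 3: p = 2.25e20 / 2.36e+17 = 9.53e+02 cm^-3

9.53e+02


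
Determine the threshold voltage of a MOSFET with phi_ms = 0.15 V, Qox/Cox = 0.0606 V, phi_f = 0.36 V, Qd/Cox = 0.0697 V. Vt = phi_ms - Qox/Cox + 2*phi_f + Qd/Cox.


Step 1: Vt = phi_ms - Qox/Cox + 2*phi_f + Qd/Cox
Step 2: Vt = 0.15 - 0.0606 + 2*0.36 + 0.0697
Step 3: Vt = 0.15 - 0.0606 + 0.72 + 0.0697
Step 4: Vt = 0.8791 V

0.8791


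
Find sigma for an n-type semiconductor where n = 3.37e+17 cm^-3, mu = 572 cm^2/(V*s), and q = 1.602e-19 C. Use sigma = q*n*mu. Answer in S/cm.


Step 1: sigma = q * n * mu
Step 2: sigma = 1.602e-19 * 3.37e+17 * 572
Step 3: sigma = 3.088e+01 S/cm

3.088e+01


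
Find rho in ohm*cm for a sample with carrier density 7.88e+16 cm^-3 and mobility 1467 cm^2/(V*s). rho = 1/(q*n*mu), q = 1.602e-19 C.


Step 1: sigma = q * n * mu = 1.602e-19 * 7.88e+16 * 1467 = 1.85191e+01 S/cm
Step 2: rho = 1 / sigma = 1 / 1.85191e+01 = 0.054 ohm*cm

0.054


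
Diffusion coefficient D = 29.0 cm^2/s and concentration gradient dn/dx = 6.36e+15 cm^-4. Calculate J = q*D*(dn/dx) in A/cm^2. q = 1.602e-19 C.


Step 1: J = q * D * (dn/dx)
Step 2: J = 1.602e-19 * 29.0 * 6.36e+15
Step 3: J = 2.95e-02 A/cm^2

2.95e-02


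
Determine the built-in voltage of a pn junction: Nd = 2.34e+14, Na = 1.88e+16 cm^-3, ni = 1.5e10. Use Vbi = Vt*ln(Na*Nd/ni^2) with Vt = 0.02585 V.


Step 1: Compute Na*Nd/ni^2 = 1.88e+16 * 2.34e+14 / (1.5e10)^2 = 1.9552e+10
Step 2: ln(1.9552e+10) = 23.6963
Step 3: Vbi = 0.02585 * 23.6963 = 0.613 V

0.613


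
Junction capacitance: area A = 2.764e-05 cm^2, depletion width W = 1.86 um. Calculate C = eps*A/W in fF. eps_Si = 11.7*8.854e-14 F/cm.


Step 1: eps_Si = 11.7 * 8.854e-14 = 1.035918e-12 F/cm
Step 2: W in cm = 1.86 * 1e-4 = 1.86e-04 cm
Step 3: C = 1.035918e-12 * 2.764e-05 / 1.86e-04 = 1.539396e-13 F
Step 4: C = 153.94 fF

153.94


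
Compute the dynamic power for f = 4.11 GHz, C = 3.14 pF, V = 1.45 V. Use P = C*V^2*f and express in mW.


Step 1: V^2 = 1.45^2 = 2.1025 V^2
Step 2: P = C*V^2*f = 3.14e-12 F * 2.1025 * 4.11e9 Hz
Step 3: P = 2.71336035e-02 W
Step 4: P = 27.134 mW

27.134


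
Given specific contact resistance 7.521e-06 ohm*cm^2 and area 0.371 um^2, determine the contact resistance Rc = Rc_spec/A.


Step 1: Convert area to cm^2: 0.371 um^2 = 3.7100e-09 cm^2
Step 2: Rc = Rc_spec / A = 7.521e-06 / 3.7100e-09
Step 3: Rc = 2.03e+03 ohms

2.03e+03


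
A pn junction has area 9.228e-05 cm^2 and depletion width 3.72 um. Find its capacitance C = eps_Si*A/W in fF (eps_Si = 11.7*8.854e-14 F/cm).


Step 1: eps_Si = 11.7 * 8.854e-14 = 1.035918e-12 F/cm
Step 2: W in cm = 3.72 * 1e-4 = 3.72e-04 cm
Step 3: C = 1.035918e-12 * 9.228e-05 / 3.72e-04 = 2.569745e-13 F
Step 4: C = 256.97 fF

256.97


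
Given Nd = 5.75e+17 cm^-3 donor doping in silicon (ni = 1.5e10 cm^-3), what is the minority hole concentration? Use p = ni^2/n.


Step 1: Since Nd >> ni, n ≈ Nd = 5.75e+17 cm^-3
Step 2: p = ni^2 / n = (1.5e10)^2 / 5.75e+17
Step 3: p = 2.25e20 / 5.75e+17 = 3.91e+02 cm^-3

3.91e+02


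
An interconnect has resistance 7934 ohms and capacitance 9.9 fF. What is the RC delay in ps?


Step 1: tau = R * C
Step 2: tau = 7934 * 9.9 fF = 7934 * 9.9e-15 F
Step 3: tau = 7.85466e-11 s = 78.5466 ps

78.5466


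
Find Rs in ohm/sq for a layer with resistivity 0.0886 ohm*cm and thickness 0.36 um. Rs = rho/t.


Step 1: Convert thickness to cm: t = 0.36 um = 3.6000e-05 cm
Step 2: Rs = rho / t = 0.0886 / 3.6000e-05
Step 3: Rs = 2461.1 ohm/sq

2461.1


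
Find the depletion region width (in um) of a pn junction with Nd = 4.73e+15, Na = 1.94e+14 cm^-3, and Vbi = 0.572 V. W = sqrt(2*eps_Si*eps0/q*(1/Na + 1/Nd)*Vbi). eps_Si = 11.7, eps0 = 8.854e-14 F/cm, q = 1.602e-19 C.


Step 1: 1/Na + 1/Nd = 1/1.94e+14 + 1/4.73e+15 = 5.36606e-15
Step 2: 2*eps*eps0/q = 2*11.7*8.854e-14/1.602e-19 = 1.293281e+07
Step 3: W^2 = 1.293281e+07 * 5.36606e-15 * 0.572 = 3.96958e-08
Step 4: W = sqrt(3.96958e-08) = 1.992e-04 cm = 1.992 um

1.992


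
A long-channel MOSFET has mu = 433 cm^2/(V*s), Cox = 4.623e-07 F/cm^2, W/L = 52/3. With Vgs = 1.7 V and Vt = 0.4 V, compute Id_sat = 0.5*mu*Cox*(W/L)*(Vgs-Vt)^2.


Step 1: Overdrive voltage Vov = Vgs - Vt = 1.7 - 0.4 = 1.3 V
Step 2: W/L = 52/3 = 17.3333
Step 3: Id = 0.5 * 433 * 4.623e-07 * 17.3333 * 1.3^2
Step 4: Id = 2.93e-03 A

2.93e-03


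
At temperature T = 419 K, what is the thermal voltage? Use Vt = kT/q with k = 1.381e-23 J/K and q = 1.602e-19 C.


Step 1: kT = 1.381e-23 * 419 = 5.78639e-21 J
Step 2: Vt = kT/q = 5.78639e-21 / 1.602e-19
Step 3: Vt = 0.03612 V

0.03612


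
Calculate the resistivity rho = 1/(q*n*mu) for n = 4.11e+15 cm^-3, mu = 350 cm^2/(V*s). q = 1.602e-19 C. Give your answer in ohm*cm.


Step 1: sigma = q * n * mu = 1.602e-19 * 4.11e+15 * 350 = 2.30448e-01 S/cm
Step 2: rho = 1 / sigma = 1 / 2.30448e-01 = 4.339 ohm*cm

4.339


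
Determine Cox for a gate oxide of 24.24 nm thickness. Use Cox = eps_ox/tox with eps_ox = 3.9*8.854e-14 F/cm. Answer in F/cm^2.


Step 1: eps_ox = 3.9 * 8.854e-14 = 3.45306e-13 F/cm
Step 2: tox in cm = 24.24 nm * 1e-7 = 2.4240e-06 cm
Step 3: Cox = 3.45306e-13 / 2.4240e-06 = 1.42e-07 F/cm^2

1.42e-07


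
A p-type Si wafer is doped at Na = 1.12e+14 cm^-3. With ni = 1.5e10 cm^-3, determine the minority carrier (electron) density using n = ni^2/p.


Step 1: Majority hole concentration p ≈ Na = 1.12e+14 cm^-3
Step 2: n = ni^2 / Na = (1.5e10)^2 / 1.12e+14
Step 3: n = 2.01e+06 cm^-3

2.01e+06


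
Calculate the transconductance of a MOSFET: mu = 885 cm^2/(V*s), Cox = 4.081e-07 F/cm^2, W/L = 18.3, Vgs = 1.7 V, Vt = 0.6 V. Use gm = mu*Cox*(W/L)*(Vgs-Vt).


Step 1: Vov = Vgs - Vt = 1.7 - 0.6 = 1.1 V
Step 2: gm = mu * Cox * (W/L) * Vov
Step 3: gm = 885 * 4.081e-07 * 18.3 * 1.1 = 7.27e-03 S

7.27e-03


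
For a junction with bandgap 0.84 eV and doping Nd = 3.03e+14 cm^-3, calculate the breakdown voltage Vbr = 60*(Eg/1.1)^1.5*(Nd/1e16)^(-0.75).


Step 1: Eg/1.1 = 0.84/1.1 = 0.763636
Step 2: (Eg/1.1)^1.5 = 0.763636^1.5 = 0.667313
Step 3: (Nd/1e16)^(-0.75) = (0.0303)^(-0.75) = 13.769496
Step 4: Vbr = 60 * 0.667313 * 13.769496 = 551.3 V

551.3


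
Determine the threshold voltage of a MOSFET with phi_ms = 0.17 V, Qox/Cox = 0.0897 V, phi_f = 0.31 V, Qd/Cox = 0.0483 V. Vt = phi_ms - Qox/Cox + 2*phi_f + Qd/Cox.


Step 1: Vt = phi_ms - Qox/Cox + 2*phi_f + Qd/Cox
Step 2: Vt = 0.17 - 0.0897 + 2*0.31 + 0.0483
Step 3: Vt = 0.17 - 0.0897 + 0.62 + 0.0483
Step 4: Vt = 0.7486 V

0.7486


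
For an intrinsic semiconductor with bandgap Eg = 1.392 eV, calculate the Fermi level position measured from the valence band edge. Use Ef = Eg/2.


Step 1: For an intrinsic semiconductor, the Fermi level sits at midgap.
Step 2: Ef = Eg / 2 = 1.392 / 2 = 0.696 eV

0.696


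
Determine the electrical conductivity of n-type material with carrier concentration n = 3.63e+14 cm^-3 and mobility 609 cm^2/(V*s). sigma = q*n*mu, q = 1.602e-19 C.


Step 1: sigma = q * n * mu
Step 2: sigma = 1.602e-19 * 3.63e+14 * 609
Step 3: sigma = 3.541e-02 S/cm

3.541e-02


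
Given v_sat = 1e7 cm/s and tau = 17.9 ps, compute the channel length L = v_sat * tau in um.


Step 1: tau in seconds = 17.9 ps * 1e-12 = 1.7900e-11 s
Step 2: L = v_sat * tau = 1e7 * 1.7900e-11 = 1.7900e-04 cm
Step 3: L in um = 1.7900e-04 * 1e4 = 1.79 um

1.79


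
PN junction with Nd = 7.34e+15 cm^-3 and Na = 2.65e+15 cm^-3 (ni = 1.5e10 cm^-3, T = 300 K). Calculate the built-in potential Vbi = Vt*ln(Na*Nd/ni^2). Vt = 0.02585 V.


Step 1: Compute Na*Nd/ni^2 = 2.65e+15 * 7.34e+15 / (1.5e10)^2 = 8.6449e+10
Step 2: ln(8.6449e+10) = 25.1828
Step 3: Vbi = 0.02585 * 25.1828 = 0.651 V

0.651


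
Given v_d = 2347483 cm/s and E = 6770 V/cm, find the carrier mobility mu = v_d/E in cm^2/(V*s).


Step 1: mu = v_d / E
Step 2: mu = 2347483 / 6770
Step 3: mu = 346.75 cm^2/(V*s)

346.75


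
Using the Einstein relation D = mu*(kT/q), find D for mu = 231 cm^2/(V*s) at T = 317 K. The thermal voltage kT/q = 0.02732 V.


Step 1: D = mu * (kT/q)
Step 2: D = 231 * 0.02732
Step 3: D = 6.31 cm^2/s

6.31


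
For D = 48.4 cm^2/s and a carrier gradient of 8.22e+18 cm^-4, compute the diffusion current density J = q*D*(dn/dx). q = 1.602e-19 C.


Step 1: J = q * D * (dn/dx)
Step 2: J = 1.602e-19 * 48.4 * 8.22e+18
Step 3: J = 6.37e+01 A/cm^2

6.37e+01
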